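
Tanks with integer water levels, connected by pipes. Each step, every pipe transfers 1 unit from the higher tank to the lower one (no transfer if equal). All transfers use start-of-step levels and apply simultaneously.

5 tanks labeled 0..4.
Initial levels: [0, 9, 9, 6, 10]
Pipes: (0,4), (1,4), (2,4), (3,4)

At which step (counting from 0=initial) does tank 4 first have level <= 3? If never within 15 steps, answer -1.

Step 1: flows [4->0,4->1,4->2,4->3] -> levels [1 10 10 7 6]
Step 2: flows [4->0,1->4,2->4,3->4] -> levels [2 9 9 6 8]
Step 3: flows [4->0,1->4,2->4,4->3] -> levels [3 8 8 7 8]
Step 4: flows [4->0,1=4,2=4,4->3] -> levels [4 8 8 8 6]
Step 5: flows [4->0,1->4,2->4,3->4] -> levels [5 7 7 7 8]
Step 6: flows [4->0,4->1,4->2,4->3] -> levels [6 8 8 8 4]
Step 7: flows [0->4,1->4,2->4,3->4] -> levels [5 7 7 7 8]
  -> period-2 cycle (repeats step 5); tank 4 never drops to <=3
Tank 4 never reaches <=3 within 15 steps

Answer: -1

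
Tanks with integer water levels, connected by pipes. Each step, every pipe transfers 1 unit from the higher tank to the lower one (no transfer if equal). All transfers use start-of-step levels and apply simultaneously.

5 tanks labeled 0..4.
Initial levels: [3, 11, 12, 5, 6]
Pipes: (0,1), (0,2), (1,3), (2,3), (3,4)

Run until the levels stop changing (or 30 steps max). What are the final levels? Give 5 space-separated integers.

Step 1: flows [1->0,2->0,1->3,2->3,4->3] -> levels [5 9 10 8 5]
Step 2: flows [1->0,2->0,1->3,2->3,3->4] -> levels [7 7 8 9 6]
Step 3: flows [0=1,2->0,3->1,3->2,3->4] -> levels [8 8 8 6 7]
Step 4: flows [0=1,0=2,1->3,2->3,4->3] -> levels [8 7 7 9 6]
Step 5: flows [0->1,0->2,3->1,3->2,3->4] -> levels [6 9 9 6 7]
Step 6: flows [1->0,2->0,1->3,2->3,4->3] -> levels [8 7 7 9 6]
  -> period-2 cycle: step 6 state = step 4 state; never stabilizes
  -> state at step 30: (30-4) mod 2 = 0, same as step 4 -> [8 7 7 9 6]

Answer: 8 7 7 9 6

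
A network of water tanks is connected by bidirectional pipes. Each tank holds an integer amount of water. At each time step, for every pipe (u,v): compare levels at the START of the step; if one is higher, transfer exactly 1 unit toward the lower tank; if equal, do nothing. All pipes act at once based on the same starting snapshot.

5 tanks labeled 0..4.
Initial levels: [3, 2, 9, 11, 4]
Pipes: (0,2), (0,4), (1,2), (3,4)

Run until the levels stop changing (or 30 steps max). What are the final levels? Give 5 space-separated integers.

Answer: 5 4 6 6 8

Derivation:
Step 1: flows [2->0,4->0,2->1,3->4] -> levels [5 3 7 10 4]
Step 2: flows [2->0,0->4,2->1,3->4] -> levels [5 4 5 9 6]
Step 3: flows [0=2,4->0,2->1,3->4] -> levels [6 5 4 8 6]
Step 4: flows [0->2,0=4,1->2,3->4] -> levels [5 4 6 7 7]
Step 5: flows [2->0,4->0,2->1,3=4] -> levels [7 5 4 7 6]
Step 6: flows [0->2,0->4,1->2,3->4] -> levels [5 4 6 6 8]
Step 7: flows [2->0,4->0,2->1,4->3] -> levels [7 5 4 7 6]
  -> period-2 cycle: step 7 state = step 5 state; never stabilizes
  -> state at step 30: (30-5) mod 2 = 1, same as step 6 -> [5 4 6 6 8]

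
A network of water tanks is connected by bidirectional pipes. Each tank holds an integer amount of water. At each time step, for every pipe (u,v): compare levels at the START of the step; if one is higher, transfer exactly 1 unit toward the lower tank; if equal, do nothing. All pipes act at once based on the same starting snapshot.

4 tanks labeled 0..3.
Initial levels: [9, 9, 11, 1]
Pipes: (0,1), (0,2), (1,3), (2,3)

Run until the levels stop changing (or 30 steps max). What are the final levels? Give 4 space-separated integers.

Answer: 7 8 8 7

Derivation:
Step 1: flows [0=1,2->0,1->3,2->3] -> levels [10 8 9 3]
Step 2: flows [0->1,0->2,1->3,2->3] -> levels [8 8 9 5]
Step 3: flows [0=1,2->0,1->3,2->3] -> levels [9 7 7 7]
Step 4: flows [0->1,0->2,1=3,2=3] -> levels [7 8 8 7]
Step 5: flows [1->0,2->0,1->3,2->3] -> levels [9 6 6 9]
Step 6: flows [0->1,0->2,3->1,3->2] -> levels [7 8 8 7]
  -> period-2 cycle: step 6 state = step 4 state; never stabilizes
  -> state at step 30: (30-4) mod 2 = 0, same as step 4 -> [7 8 8 7]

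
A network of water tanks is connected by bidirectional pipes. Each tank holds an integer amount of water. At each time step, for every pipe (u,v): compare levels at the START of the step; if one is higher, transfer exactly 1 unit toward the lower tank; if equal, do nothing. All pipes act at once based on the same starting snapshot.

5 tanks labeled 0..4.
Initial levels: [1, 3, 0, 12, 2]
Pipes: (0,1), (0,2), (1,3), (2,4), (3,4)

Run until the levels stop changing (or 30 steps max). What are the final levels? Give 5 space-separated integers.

Step 1: flows [1->0,0->2,3->1,4->2,3->4] -> levels [1 3 2 10 2]
Step 2: flows [1->0,2->0,3->1,2=4,3->4] -> levels [3 3 1 8 3]
Step 3: flows [0=1,0->2,3->1,4->2,3->4] -> levels [2 4 3 6 3]
Step 4: flows [1->0,2->0,3->1,2=4,3->4] -> levels [4 4 2 4 4]
Step 5: flows [0=1,0->2,1=3,4->2,3=4] -> levels [3 4 4 4 3]
Step 6: flows [1->0,2->0,1=3,2->4,3->4] -> levels [5 3 2 3 5]
Step 7: flows [0->1,0->2,1=3,4->2,4->3] -> levels [3 4 4 4 3]
  -> period-2 cycle: step 7 state = step 5 state; never stabilizes
  -> state at step 30: (30-5) mod 2 = 1, same as step 6 -> [5 3 2 3 5]

Answer: 5 3 2 3 5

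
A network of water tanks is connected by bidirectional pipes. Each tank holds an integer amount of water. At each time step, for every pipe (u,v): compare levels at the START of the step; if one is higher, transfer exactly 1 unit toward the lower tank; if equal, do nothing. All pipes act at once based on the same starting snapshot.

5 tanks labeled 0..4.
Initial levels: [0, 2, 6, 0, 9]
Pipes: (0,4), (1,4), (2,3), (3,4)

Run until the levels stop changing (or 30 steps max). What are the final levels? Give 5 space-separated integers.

Step 1: flows [4->0,4->1,2->3,4->3] -> levels [1 3 5 2 6]
Step 2: flows [4->0,4->1,2->3,4->3] -> levels [2 4 4 4 3]
Step 3: flows [4->0,1->4,2=3,3->4] -> levels [3 3 4 3 4]
Step 4: flows [4->0,4->1,2->3,4->3] -> levels [4 4 3 5 1]
Step 5: flows [0->4,1->4,3->2,3->4] -> levels [3 3 4 3 4]
  -> period-2 cycle: step 5 state = step 3 state; never stabilizes
  -> state at step 30: (30-3) mod 2 = 1, same as step 4 -> [4 4 3 5 1]

Answer: 4 4 3 5 1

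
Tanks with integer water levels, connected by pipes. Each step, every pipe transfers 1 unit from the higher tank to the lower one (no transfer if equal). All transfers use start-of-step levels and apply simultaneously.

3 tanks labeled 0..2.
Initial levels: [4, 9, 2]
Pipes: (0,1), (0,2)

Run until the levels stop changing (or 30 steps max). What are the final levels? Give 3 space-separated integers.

Step 1: flows [1->0,0->2] -> levels [4 8 3]
Step 2: flows [1->0,0->2] -> levels [4 7 4]
Step 3: flows [1->0,0=2] -> levels [5 6 4]
Step 4: flows [1->0,0->2] -> levels [5 5 5]
Step 5: flows [0=1,0=2] -> levels [5 5 5]
  -> stable (no change)

Answer: 5 5 5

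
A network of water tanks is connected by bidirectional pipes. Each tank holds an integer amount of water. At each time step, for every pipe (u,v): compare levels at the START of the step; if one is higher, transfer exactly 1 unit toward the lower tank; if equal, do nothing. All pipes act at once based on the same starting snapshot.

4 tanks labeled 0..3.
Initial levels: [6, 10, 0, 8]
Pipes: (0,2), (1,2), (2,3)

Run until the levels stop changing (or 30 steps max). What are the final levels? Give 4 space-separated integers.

Step 1: flows [0->2,1->2,3->2] -> levels [5 9 3 7]
Step 2: flows [0->2,1->2,3->2] -> levels [4 8 6 6]
Step 3: flows [2->0,1->2,2=3] -> levels [5 7 6 6]
Step 4: flows [2->0,1->2,2=3] -> levels [6 6 6 6]
Step 5: flows [0=2,1=2,2=3] -> levels [6 6 6 6]
  -> stable (no change)

Answer: 6 6 6 6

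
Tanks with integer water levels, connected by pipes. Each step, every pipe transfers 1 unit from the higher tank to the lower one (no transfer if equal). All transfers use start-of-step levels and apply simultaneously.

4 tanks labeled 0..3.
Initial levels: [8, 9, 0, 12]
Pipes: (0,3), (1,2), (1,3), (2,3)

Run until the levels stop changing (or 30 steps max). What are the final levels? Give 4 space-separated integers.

Answer: 8 7 8 6

Derivation:
Step 1: flows [3->0,1->2,3->1,3->2] -> levels [9 9 2 9]
Step 2: flows [0=3,1->2,1=3,3->2] -> levels [9 8 4 8]
Step 3: flows [0->3,1->2,1=3,3->2] -> levels [8 7 6 8]
Step 4: flows [0=3,1->2,3->1,3->2] -> levels [8 7 8 6]
Step 5: flows [0->3,2->1,1->3,2->3] -> levels [7 7 6 9]
Step 6: flows [3->0,1->2,3->1,3->2] -> levels [8 7 8 6]
  -> period-2 cycle: step 6 state = step 4 state; never stabilizes
  -> state at step 30: (30-4) mod 2 = 0, same as step 4 -> [8 7 8 6]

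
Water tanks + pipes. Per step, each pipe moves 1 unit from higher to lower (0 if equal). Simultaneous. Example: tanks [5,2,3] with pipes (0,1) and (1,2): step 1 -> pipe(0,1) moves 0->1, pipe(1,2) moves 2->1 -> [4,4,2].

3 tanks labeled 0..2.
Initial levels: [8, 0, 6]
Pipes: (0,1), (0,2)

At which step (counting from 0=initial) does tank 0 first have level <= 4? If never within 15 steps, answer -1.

Step 1: flows [0->1,0->2] -> levels [6 1 7]
Step 2: flows [0->1,2->0] -> levels [6 2 6]
Step 3: flows [0->1,0=2] -> levels [5 3 6]
Step 4: flows [0->1,2->0] -> levels [5 4 5]
Step 5: flows [0->1,0=2] -> levels [4 5 5]
Tank 0 first reaches <=4 at step 5

Answer: 5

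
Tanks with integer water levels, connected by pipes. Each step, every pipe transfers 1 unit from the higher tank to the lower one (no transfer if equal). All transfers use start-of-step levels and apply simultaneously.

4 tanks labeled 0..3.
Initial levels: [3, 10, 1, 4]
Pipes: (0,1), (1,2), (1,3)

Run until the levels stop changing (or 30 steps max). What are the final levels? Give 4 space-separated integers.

Answer: 5 3 5 5

Derivation:
Step 1: flows [1->0,1->2,1->3] -> levels [4 7 2 5]
Step 2: flows [1->0,1->2,1->3] -> levels [5 4 3 6]
Step 3: flows [0->1,1->2,3->1] -> levels [4 5 4 5]
Step 4: flows [1->0,1->2,1=3] -> levels [5 3 5 5]
Step 5: flows [0->1,2->1,3->1] -> levels [4 6 4 4]
Step 6: flows [1->0,1->2,1->3] -> levels [5 3 5 5]
  -> period-2 cycle: step 6 state = step 4 state; never stabilizes
  -> state at step 30: (30-4) mod 2 = 0, same as step 4 -> [5 3 5 5]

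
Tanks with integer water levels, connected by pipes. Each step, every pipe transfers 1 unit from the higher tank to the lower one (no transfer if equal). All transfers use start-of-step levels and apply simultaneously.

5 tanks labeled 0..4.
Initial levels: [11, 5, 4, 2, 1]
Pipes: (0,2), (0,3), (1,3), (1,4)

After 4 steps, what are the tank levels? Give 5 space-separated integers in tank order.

Step 1: flows [0->2,0->3,1->3,1->4] -> levels [9 3 5 4 2]
Step 2: flows [0->2,0->3,3->1,1->4] -> levels [7 3 6 4 3]
Step 3: flows [0->2,0->3,3->1,1=4] -> levels [5 4 7 4 3]
Step 4: flows [2->0,0->3,1=3,1->4] -> levels [5 3 6 5 4]

Answer: 5 3 6 5 4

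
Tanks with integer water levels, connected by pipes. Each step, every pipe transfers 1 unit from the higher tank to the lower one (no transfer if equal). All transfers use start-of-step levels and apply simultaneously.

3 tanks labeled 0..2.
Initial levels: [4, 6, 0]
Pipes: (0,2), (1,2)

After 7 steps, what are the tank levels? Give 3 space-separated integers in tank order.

Answer: 4 4 2

Derivation:
Step 1: flows [0->2,1->2] -> levels [3 5 2]
Step 2: flows [0->2,1->2] -> levels [2 4 4]
Step 3: flows [2->0,1=2] -> levels [3 4 3]
Step 4: flows [0=2,1->2] -> levels [3 3 4]
Step 5: flows [2->0,2->1] -> levels [4 4 2]
Step 6: flows [0->2,1->2] -> levels [3 3 4]
  -> period-2 cycle: step 6 state = step 4 state
  -> state at step 7: (7-4) mod 2 = 1, same as step 5 -> [4 4 2]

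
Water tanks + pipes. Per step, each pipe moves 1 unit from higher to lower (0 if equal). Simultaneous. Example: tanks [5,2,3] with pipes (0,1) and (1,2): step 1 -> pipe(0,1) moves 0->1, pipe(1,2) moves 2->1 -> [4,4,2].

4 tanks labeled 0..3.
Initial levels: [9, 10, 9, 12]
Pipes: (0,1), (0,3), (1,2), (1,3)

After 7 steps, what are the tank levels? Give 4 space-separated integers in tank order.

Step 1: flows [1->0,3->0,1->2,3->1] -> levels [11 9 10 10]
Step 2: flows [0->1,0->3,2->1,3->1] -> levels [9 12 9 10]
Step 3: flows [1->0,3->0,1->2,1->3] -> levels [11 9 10 10]
  -> period-2 cycle: step 3 state = step 1 state
  -> state at step 7: (7-1) mod 2 = 0, same as step 1 -> [11 9 10 10]

Answer: 11 9 10 10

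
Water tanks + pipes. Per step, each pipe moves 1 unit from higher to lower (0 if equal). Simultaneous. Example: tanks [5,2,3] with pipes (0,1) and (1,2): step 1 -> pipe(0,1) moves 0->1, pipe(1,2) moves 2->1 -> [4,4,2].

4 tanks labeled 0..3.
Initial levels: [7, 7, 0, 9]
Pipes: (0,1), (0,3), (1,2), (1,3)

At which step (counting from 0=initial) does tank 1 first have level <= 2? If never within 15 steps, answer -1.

Step 1: flows [0=1,3->0,1->2,3->1] -> levels [8 7 1 7]
Step 2: flows [0->1,0->3,1->2,1=3] -> levels [6 7 2 8]
Step 3: flows [1->0,3->0,1->2,3->1] -> levels [8 6 3 6]
Step 4: flows [0->1,0->3,1->2,1=3] -> levels [6 6 4 7]
Step 5: flows [0=1,3->0,1->2,3->1] -> levels [7 6 5 5]
Step 6: flows [0->1,0->3,1->2,1->3] -> levels [5 5 6 7]
Step 7: flows [0=1,3->0,2->1,3->1] -> levels [6 7 5 5]
Step 8: flows [1->0,0->3,1->2,1->3] -> levels [6 4 6 7]
Step 9: flows [0->1,3->0,2->1,3->1] -> levels [6 7 5 5]
  -> period-2 cycle (repeats step 7); tank 1 never drops to <=2
Tank 1 never reaches <=2 within 15 steps

Answer: -1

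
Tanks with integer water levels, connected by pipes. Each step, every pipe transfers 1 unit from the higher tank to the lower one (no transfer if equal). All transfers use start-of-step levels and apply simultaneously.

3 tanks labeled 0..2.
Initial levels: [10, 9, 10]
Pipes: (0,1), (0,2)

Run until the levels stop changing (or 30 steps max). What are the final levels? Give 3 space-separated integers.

Step 1: flows [0->1,0=2] -> levels [9 10 10]
Step 2: flows [1->0,2->0] -> levels [11 9 9]
Step 3: flows [0->1,0->2] -> levels [9 10 10]
  -> period-2 cycle: step 3 state = step 1 state; never stabilizes
  -> state at step 30: (30-1) mod 2 = 1, same as step 2 -> [11 9 9]

Answer: 11 9 9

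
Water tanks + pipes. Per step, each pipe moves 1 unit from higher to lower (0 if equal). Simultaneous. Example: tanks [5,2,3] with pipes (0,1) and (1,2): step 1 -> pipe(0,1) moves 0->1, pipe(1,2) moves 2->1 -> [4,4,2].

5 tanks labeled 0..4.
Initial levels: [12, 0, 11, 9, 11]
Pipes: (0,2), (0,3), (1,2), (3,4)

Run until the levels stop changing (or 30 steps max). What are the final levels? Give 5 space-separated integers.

Answer: 8 7 9 10 9

Derivation:
Step 1: flows [0->2,0->3,2->1,4->3] -> levels [10 1 11 11 10]
Step 2: flows [2->0,3->0,2->1,3->4] -> levels [12 2 9 9 11]
Step 3: flows [0->2,0->3,2->1,4->3] -> levels [10 3 9 11 10]
Step 4: flows [0->2,3->0,2->1,3->4] -> levels [10 4 9 9 11]
Step 5: flows [0->2,0->3,2->1,4->3] -> levels [8 5 9 11 10]
Step 6: flows [2->0,3->0,2->1,3->4] -> levels [10 6 7 9 11]
Step 7: flows [0->2,0->3,2->1,4->3] -> levels [8 7 7 11 10]
Step 8: flows [0->2,3->0,1=2,3->4] -> levels [8 7 8 9 11]
Step 9: flows [0=2,3->0,2->1,4->3] -> levels [9 8 7 9 10]
Step 10: flows [0->2,0=3,1->2,4->3] -> levels [8 7 9 10 9]
Step 11: flows [2->0,3->0,2->1,3->4] -> levels [10 8 7 8 10]
Step 12: flows [0->2,0->3,1->2,4->3] -> levels [8 7 9 10 9]
  -> period-2 cycle: step 12 state = step 10 state; never stabilizes
  -> state at step 30: (30-10) mod 2 = 0, same as step 10 -> [8 7 9 10 9]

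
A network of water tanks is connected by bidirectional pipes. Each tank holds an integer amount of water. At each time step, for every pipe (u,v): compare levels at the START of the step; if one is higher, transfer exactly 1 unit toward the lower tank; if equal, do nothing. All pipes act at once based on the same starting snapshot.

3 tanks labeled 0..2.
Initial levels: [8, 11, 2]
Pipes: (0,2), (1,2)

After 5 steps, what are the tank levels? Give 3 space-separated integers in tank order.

Answer: 7 7 7

Derivation:
Step 1: flows [0->2,1->2] -> levels [7 10 4]
Step 2: flows [0->2,1->2] -> levels [6 9 6]
Step 3: flows [0=2,1->2] -> levels [6 8 7]
Step 4: flows [2->0,1->2] -> levels [7 7 7]
Step 5: flows [0=2,1=2] -> levels [7 7 7]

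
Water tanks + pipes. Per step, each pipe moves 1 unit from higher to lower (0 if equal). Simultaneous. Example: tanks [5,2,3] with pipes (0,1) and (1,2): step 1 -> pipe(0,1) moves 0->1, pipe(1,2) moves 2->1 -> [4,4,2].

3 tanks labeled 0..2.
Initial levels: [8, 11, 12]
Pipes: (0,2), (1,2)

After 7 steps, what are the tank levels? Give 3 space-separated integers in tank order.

Answer: 10 10 11

Derivation:
Step 1: flows [2->0,2->1] -> levels [9 12 10]
Step 2: flows [2->0,1->2] -> levels [10 11 10]
Step 3: flows [0=2,1->2] -> levels [10 10 11]
Step 4: flows [2->0,2->1] -> levels [11 11 9]
Step 5: flows [0->2,1->2] -> levels [10 10 11]
  -> period-2 cycle: step 5 state = step 3 state
  -> state at step 7: (7-3) mod 2 = 0, same as step 3 -> [10 10 11]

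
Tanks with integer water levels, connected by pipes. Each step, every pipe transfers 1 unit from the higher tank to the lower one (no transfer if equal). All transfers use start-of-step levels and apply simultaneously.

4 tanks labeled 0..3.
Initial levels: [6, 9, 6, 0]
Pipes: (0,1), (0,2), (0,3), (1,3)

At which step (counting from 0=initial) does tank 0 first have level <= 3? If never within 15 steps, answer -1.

Step 1: flows [1->0,0=2,0->3,1->3] -> levels [6 7 6 2]
Step 2: flows [1->0,0=2,0->3,1->3] -> levels [6 5 6 4]
Step 3: flows [0->1,0=2,0->3,1->3] -> levels [4 5 6 6]
Step 4: flows [1->0,2->0,3->0,3->1] -> levels [7 5 5 4]
Step 5: flows [0->1,0->2,0->3,1->3] -> levels [4 5 6 6]
  -> period-2 cycle (repeats step 3); tank 0 never drops to <=3
Tank 0 never reaches <=3 within 15 steps

Answer: -1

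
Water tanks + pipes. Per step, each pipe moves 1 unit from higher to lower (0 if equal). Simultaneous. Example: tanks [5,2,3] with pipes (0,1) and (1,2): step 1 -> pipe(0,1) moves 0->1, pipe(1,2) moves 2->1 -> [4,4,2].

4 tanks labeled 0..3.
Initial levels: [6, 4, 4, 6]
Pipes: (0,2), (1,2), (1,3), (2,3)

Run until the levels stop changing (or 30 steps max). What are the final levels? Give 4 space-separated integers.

Answer: 6 5 3 6

Derivation:
Step 1: flows [0->2,1=2,3->1,3->2] -> levels [5 5 6 4]
Step 2: flows [2->0,2->1,1->3,2->3] -> levels [6 5 3 6]
Step 3: flows [0->2,1->2,3->1,3->2] -> levels [5 5 6 4]
  -> period-2 cycle: step 3 state = step 1 state; never stabilizes
  -> state at step 30: (30-1) mod 2 = 1, same as step 2 -> [6 5 3 6]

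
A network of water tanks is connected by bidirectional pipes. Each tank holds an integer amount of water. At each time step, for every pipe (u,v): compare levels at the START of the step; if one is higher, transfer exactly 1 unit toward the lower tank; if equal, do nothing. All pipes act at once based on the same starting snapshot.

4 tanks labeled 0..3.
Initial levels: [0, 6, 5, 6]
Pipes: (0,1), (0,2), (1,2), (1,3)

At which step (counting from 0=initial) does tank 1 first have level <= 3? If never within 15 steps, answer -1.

Step 1: flows [1->0,2->0,1->2,1=3] -> levels [2 4 5 6]
Step 2: flows [1->0,2->0,2->1,3->1] -> levels [4 5 3 5]
Step 3: flows [1->0,0->2,1->2,1=3] -> levels [4 3 5 5]
Tank 1 first reaches <=3 at step 3

Answer: 3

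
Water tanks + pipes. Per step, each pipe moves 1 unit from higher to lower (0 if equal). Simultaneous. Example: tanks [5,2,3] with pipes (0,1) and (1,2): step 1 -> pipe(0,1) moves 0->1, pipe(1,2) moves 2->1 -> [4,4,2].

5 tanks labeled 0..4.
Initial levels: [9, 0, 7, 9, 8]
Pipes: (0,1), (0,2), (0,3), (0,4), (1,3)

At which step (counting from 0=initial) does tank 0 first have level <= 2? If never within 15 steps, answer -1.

Step 1: flows [0->1,0->2,0=3,0->4,3->1] -> levels [6 2 8 8 9]
Step 2: flows [0->1,2->0,3->0,4->0,3->1] -> levels [8 4 7 6 8]
Step 3: flows [0->1,0->2,0->3,0=4,3->1] -> levels [5 6 8 6 8]
Step 4: flows [1->0,2->0,3->0,4->0,1=3] -> levels [9 5 7 5 7]
Step 5: flows [0->1,0->2,0->3,0->4,1=3] -> levels [5 6 8 6 8]
  -> period-2 cycle (repeats step 3); tank 0 never drops to <=2
Tank 0 never reaches <=2 within 15 steps

Answer: -1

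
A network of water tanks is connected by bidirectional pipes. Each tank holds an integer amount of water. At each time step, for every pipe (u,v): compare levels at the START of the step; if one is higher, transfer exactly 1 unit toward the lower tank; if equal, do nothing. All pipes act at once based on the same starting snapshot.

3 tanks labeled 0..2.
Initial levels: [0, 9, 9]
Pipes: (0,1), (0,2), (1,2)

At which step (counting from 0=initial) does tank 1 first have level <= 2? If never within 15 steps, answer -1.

Answer: -1

Derivation:
Step 1: flows [1->0,2->0,1=2] -> levels [2 8 8]
Step 2: flows [1->0,2->0,1=2] -> levels [4 7 7]
Step 3: flows [1->0,2->0,1=2] -> levels [6 6 6]
Step 4: flows [0=1,0=2,1=2] -> levels [6 6 6]
  -> stable; tank 1 stays at 6 > 2
Tank 1 never reaches <=2 within 15 steps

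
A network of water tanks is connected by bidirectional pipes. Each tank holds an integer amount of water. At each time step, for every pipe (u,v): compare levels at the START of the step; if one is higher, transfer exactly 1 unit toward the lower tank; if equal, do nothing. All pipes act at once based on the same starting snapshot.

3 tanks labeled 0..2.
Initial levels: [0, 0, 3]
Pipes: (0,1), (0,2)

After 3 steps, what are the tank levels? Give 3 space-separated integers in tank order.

Answer: 1 1 1

Derivation:
Step 1: flows [0=1,2->0] -> levels [1 0 2]
Step 2: flows [0->1,2->0] -> levels [1 1 1]
Step 3: flows [0=1,0=2] -> levels [1 1 1]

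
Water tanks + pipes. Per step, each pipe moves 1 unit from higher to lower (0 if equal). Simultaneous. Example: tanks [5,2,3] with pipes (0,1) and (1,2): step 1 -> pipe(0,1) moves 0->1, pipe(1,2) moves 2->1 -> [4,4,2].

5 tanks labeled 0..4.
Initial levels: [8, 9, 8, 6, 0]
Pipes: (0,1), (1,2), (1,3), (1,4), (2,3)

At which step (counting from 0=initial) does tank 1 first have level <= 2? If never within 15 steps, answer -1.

Answer: -1

Derivation:
Step 1: flows [1->0,1->2,1->3,1->4,2->3] -> levels [9 5 8 8 1]
Step 2: flows [0->1,2->1,3->1,1->4,2=3] -> levels [8 7 7 7 2]
Step 3: flows [0->1,1=2,1=3,1->4,2=3] -> levels [7 7 7 7 3]
Step 4: flows [0=1,1=2,1=3,1->4,2=3] -> levels [7 6 7 7 4]
Step 5: flows [0->1,2->1,3->1,1->4,2=3] -> levels [6 8 6 6 5]
Step 6: flows [1->0,1->2,1->3,1->4,2=3] -> levels [7 4 7 7 6]
Step 7: flows [0->1,2->1,3->1,4->1,2=3] -> levels [6 8 6 6 5]
  -> period-2 cycle (repeats step 5); tank 1 never drops to <=2
Tank 1 never reaches <=2 within 15 steps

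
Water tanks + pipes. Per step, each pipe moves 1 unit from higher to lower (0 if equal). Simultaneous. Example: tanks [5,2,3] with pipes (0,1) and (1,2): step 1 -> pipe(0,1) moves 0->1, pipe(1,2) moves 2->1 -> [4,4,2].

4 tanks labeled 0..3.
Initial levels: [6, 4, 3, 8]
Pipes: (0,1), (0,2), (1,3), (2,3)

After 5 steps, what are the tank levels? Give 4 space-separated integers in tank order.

Step 1: flows [0->1,0->2,3->1,3->2] -> levels [4 6 5 6]
Step 2: flows [1->0,2->0,1=3,3->2] -> levels [6 5 5 5]
Step 3: flows [0->1,0->2,1=3,2=3] -> levels [4 6 6 5]
Step 4: flows [1->0,2->0,1->3,2->3] -> levels [6 4 4 7]
Step 5: flows [0->1,0->2,3->1,3->2] -> levels [4 6 6 5]

Answer: 4 6 6 5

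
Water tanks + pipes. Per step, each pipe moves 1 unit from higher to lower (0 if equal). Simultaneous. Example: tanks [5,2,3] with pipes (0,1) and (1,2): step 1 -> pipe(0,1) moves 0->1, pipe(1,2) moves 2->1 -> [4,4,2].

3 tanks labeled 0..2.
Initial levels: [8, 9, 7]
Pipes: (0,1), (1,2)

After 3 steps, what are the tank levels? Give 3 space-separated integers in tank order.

Step 1: flows [1->0,1->2] -> levels [9 7 8]
Step 2: flows [0->1,2->1] -> levels [8 9 7]
  -> period-2 cycle: step 2 state = step 0 state
  -> state at step 3: (3-0) mod 2 = 1, same as step 1 -> [9 7 8]

Answer: 9 7 8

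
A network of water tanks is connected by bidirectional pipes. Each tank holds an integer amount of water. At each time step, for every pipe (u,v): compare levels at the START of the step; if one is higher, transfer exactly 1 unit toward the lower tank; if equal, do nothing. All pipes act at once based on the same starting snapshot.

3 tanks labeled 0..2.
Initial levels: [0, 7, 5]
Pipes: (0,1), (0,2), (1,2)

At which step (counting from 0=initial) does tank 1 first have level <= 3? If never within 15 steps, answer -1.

Answer: -1

Derivation:
Step 1: flows [1->0,2->0,1->2] -> levels [2 5 5]
Step 2: flows [1->0,2->0,1=2] -> levels [4 4 4]
Step 3: flows [0=1,0=2,1=2] -> levels [4 4 4]
  -> stable; tank 1 stays at 4 > 3
Tank 1 never reaches <=3 within 15 steps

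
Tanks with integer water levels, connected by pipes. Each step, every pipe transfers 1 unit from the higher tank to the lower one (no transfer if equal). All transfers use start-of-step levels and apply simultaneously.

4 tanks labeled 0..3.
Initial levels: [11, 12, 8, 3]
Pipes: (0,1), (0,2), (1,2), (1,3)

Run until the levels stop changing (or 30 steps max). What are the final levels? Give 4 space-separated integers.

Step 1: flows [1->0,0->2,1->2,1->3] -> levels [11 9 10 4]
Step 2: flows [0->1,0->2,2->1,1->3] -> levels [9 10 10 5]
Step 3: flows [1->0,2->0,1=2,1->3] -> levels [11 8 9 6]
Step 4: flows [0->1,0->2,2->1,1->3] -> levels [9 9 9 7]
Step 5: flows [0=1,0=2,1=2,1->3] -> levels [9 8 9 8]
Step 6: flows [0->1,0=2,2->1,1=3] -> levels [8 10 8 8]
Step 7: flows [1->0,0=2,1->2,1->3] -> levels [9 7 9 9]
Step 8: flows [0->1,0=2,2->1,3->1] -> levels [8 10 8 8]
  -> period-2 cycle: step 8 state = step 6 state; never stabilizes
  -> state at step 30: (30-6) mod 2 = 0, same as step 6 -> [8 10 8 8]

Answer: 8 10 8 8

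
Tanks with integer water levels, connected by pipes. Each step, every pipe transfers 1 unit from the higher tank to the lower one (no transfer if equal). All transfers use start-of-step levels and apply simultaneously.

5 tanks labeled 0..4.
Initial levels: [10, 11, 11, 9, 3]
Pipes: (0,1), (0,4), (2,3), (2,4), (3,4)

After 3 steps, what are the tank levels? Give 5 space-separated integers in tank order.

Answer: 10 9 9 9 7

Derivation:
Step 1: flows [1->0,0->4,2->3,2->4,3->4] -> levels [10 10 9 9 6]
Step 2: flows [0=1,0->4,2=3,2->4,3->4] -> levels [9 10 8 8 9]
Step 3: flows [1->0,0=4,2=3,4->2,4->3] -> levels [10 9 9 9 7]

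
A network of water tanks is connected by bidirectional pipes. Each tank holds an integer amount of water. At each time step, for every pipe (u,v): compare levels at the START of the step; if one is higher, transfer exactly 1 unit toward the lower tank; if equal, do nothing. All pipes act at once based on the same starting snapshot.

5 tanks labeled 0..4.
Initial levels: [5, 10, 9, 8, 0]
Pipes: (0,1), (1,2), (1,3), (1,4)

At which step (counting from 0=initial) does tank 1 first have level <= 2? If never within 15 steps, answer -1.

Step 1: flows [1->0,1->2,1->3,1->4] -> levels [6 6 10 9 1]
Step 2: flows [0=1,2->1,3->1,1->4] -> levels [6 7 9 8 2]
Step 3: flows [1->0,2->1,3->1,1->4] -> levels [7 7 8 7 3]
Step 4: flows [0=1,2->1,1=3,1->4] -> levels [7 7 7 7 4]
Step 5: flows [0=1,1=2,1=3,1->4] -> levels [7 6 7 7 5]
Step 6: flows [0->1,2->1,3->1,1->4] -> levels [6 8 6 6 6]
Step 7: flows [1->0,1->2,1->3,1->4] -> levels [7 4 7 7 7]
Step 8: flows [0->1,2->1,3->1,4->1] -> levels [6 8 6 6 6]
  -> period-2 cycle (repeats step 6); tank 1 never drops to <=2
Tank 1 never reaches <=2 within 15 steps

Answer: -1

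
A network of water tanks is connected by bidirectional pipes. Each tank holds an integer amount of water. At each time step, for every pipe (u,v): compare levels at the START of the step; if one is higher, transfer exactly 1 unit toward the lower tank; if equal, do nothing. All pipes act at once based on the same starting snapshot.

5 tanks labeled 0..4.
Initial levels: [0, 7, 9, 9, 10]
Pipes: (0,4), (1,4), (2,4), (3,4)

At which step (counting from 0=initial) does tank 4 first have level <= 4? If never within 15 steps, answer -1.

Step 1: flows [4->0,4->1,4->2,4->3] -> levels [1 8 10 10 6]
Step 2: flows [4->0,1->4,2->4,3->4] -> levels [2 7 9 9 8]
Step 3: flows [4->0,4->1,2->4,3->4] -> levels [3 8 8 8 8]
Step 4: flows [4->0,1=4,2=4,3=4] -> levels [4 8 8 8 7]
Step 5: flows [4->0,1->4,2->4,3->4] -> levels [5 7 7 7 9]
Step 6: flows [4->0,4->1,4->2,4->3] -> levels [6 8 8 8 5]
Step 7: flows [0->4,1->4,2->4,3->4] -> levels [5 7 7 7 9]
  -> period-2 cycle (repeats step 5); tank 4 never drops to <=4
Tank 4 never reaches <=4 within 15 steps

Answer: -1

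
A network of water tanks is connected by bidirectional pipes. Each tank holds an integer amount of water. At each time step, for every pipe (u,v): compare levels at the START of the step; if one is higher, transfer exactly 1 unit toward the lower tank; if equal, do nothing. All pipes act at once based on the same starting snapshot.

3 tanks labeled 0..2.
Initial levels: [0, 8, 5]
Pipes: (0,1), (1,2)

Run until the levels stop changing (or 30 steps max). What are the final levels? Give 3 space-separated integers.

Step 1: flows [1->0,1->2] -> levels [1 6 6]
Step 2: flows [1->0,1=2] -> levels [2 5 6]
Step 3: flows [1->0,2->1] -> levels [3 5 5]
Step 4: flows [1->0,1=2] -> levels [4 4 5]
Step 5: flows [0=1,2->1] -> levels [4 5 4]
Step 6: flows [1->0,1->2] -> levels [5 3 5]
Step 7: flows [0->1,2->1] -> levels [4 5 4]
  -> period-2 cycle: step 7 state = step 5 state; never stabilizes
  -> state at step 30: (30-5) mod 2 = 1, same as step 6 -> [5 3 5]

Answer: 5 3 5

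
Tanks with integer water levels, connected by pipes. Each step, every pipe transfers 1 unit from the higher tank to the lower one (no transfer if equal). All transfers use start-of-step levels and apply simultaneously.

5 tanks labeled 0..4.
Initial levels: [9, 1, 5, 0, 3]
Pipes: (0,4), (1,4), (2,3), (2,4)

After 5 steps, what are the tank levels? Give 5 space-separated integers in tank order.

Step 1: flows [0->4,4->1,2->3,2->4] -> levels [8 2 3 1 4]
Step 2: flows [0->4,4->1,2->3,4->2] -> levels [7 3 3 2 3]
Step 3: flows [0->4,1=4,2->3,2=4] -> levels [6 3 2 3 4]
Step 4: flows [0->4,4->1,3->2,4->2] -> levels [5 4 4 2 3]
Step 5: flows [0->4,1->4,2->3,2->4] -> levels [4 3 2 3 6]

Answer: 4 3 2 3 6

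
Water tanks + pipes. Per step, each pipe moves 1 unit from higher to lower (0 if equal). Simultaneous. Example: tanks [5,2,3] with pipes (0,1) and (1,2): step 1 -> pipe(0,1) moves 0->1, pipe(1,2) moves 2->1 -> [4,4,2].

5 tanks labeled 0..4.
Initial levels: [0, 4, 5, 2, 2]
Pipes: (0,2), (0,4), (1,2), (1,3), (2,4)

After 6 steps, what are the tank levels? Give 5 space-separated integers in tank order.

Step 1: flows [2->0,4->0,2->1,1->3,2->4] -> levels [2 4 2 3 2]
Step 2: flows [0=2,0=4,1->2,1->3,2=4] -> levels [2 2 3 4 2]
Step 3: flows [2->0,0=4,2->1,3->1,2->4] -> levels [3 4 0 3 3]
Step 4: flows [0->2,0=4,1->2,1->3,4->2] -> levels [2 2 3 4 2]
  -> period-2 cycle: step 4 state = step 2 state
  -> state at step 6: (6-2) mod 2 = 0, same as step 2 -> [2 2 3 4 2]

Answer: 2 2 3 4 2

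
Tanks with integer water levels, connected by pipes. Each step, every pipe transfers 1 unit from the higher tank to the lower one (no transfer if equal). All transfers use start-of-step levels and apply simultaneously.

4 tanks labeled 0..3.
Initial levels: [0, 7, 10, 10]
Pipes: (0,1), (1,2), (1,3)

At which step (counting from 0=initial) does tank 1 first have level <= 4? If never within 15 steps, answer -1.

Answer: -1

Derivation:
Step 1: flows [1->0,2->1,3->1] -> levels [1 8 9 9]
Step 2: flows [1->0,2->1,3->1] -> levels [2 9 8 8]
Step 3: flows [1->0,1->2,1->3] -> levels [3 6 9 9]
Step 4: flows [1->0,2->1,3->1] -> levels [4 7 8 8]
Step 5: flows [1->0,2->1,3->1] -> levels [5 8 7 7]
Step 6: flows [1->0,1->2,1->3] -> levels [6 5 8 8]
Step 7: flows [0->1,2->1,3->1] -> levels [5 8 7 7]
  -> period-2 cycle (repeats step 5); tank 1 never drops to <=4
Tank 1 never reaches <=4 within 15 steps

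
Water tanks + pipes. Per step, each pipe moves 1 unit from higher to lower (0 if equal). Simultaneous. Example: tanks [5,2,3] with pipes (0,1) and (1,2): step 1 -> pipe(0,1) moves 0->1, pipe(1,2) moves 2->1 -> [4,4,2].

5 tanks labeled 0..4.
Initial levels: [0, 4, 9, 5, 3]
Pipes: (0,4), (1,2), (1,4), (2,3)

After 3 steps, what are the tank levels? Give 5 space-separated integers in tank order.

Answer: 3 4 5 6 3

Derivation:
Step 1: flows [4->0,2->1,1->4,2->3] -> levels [1 4 7 6 3]
Step 2: flows [4->0,2->1,1->4,2->3] -> levels [2 4 5 7 3]
Step 3: flows [4->0,2->1,1->4,3->2] -> levels [3 4 5 6 3]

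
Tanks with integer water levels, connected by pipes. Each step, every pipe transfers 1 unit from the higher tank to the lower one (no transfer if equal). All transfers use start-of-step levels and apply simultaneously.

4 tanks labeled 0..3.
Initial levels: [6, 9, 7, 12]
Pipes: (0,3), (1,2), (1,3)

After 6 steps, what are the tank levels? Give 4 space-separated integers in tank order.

Step 1: flows [3->0,1->2,3->1] -> levels [7 9 8 10]
Step 2: flows [3->0,1->2,3->1] -> levels [8 9 9 8]
Step 3: flows [0=3,1=2,1->3] -> levels [8 8 9 9]
Step 4: flows [3->0,2->1,3->1] -> levels [9 10 8 7]
Step 5: flows [0->3,1->2,1->3] -> levels [8 8 9 9]
  -> period-2 cycle: step 5 state = step 3 state
  -> state at step 6: (6-3) mod 2 = 1, same as step 4 -> [9 10 8 7]

Answer: 9 10 8 7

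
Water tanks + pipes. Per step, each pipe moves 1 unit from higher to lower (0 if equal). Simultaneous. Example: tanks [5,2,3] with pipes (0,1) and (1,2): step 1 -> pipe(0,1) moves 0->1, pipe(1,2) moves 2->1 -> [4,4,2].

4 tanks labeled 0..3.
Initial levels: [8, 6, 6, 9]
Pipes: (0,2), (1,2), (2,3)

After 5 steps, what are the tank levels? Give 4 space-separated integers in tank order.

Answer: 7 6 9 7

Derivation:
Step 1: flows [0->2,1=2,3->2] -> levels [7 6 8 8]
Step 2: flows [2->0,2->1,2=3] -> levels [8 7 6 8]
Step 3: flows [0->2,1->2,3->2] -> levels [7 6 9 7]
Step 4: flows [2->0,2->1,2->3] -> levels [8 7 6 8]
  -> period-2 cycle: step 4 state = step 2 state
  -> state at step 5: (5-2) mod 2 = 1, same as step 3 -> [7 6 9 7]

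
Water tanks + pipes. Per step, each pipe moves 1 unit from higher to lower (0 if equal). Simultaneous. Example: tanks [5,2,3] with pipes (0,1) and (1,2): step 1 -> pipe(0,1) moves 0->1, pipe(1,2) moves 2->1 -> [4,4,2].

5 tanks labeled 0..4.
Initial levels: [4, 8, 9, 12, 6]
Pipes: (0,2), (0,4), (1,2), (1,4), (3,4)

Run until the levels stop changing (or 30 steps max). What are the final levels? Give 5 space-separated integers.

Step 1: flows [2->0,4->0,2->1,1->4,3->4] -> levels [6 8 7 11 7]
Step 2: flows [2->0,4->0,1->2,1->4,3->4] -> levels [8 6 7 10 8]
Step 3: flows [0->2,0=4,2->1,4->1,3->4] -> levels [7 8 7 9 8]
Step 4: flows [0=2,4->0,1->2,1=4,3->4] -> levels [8 7 8 8 8]
Step 5: flows [0=2,0=4,2->1,4->1,3=4] -> levels [8 9 7 8 7]
Step 6: flows [0->2,0->4,1->2,1->4,3->4] -> levels [6 7 9 7 10]
Step 7: flows [2->0,4->0,2->1,4->1,4->3] -> levels [8 9 7 8 7]
  -> period-2 cycle: step 7 state = step 5 state; never stabilizes
  -> state at step 30: (30-5) mod 2 = 1, same as step 6 -> [6 7 9 7 10]

Answer: 6 7 9 7 10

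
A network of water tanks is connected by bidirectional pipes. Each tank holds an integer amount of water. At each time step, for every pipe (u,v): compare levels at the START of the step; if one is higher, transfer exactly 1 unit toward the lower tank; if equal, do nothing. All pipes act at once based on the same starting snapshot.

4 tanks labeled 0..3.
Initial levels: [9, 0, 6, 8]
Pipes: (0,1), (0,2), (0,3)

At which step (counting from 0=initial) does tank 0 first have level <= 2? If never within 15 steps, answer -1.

Answer: -1

Derivation:
Step 1: flows [0->1,0->2,0->3] -> levels [6 1 7 9]
Step 2: flows [0->1,2->0,3->0] -> levels [7 2 6 8]
Step 3: flows [0->1,0->2,3->0] -> levels [6 3 7 7]
Step 4: flows [0->1,2->0,3->0] -> levels [7 4 6 6]
Step 5: flows [0->1,0->2,0->3] -> levels [4 5 7 7]
Step 6: flows [1->0,2->0,3->0] -> levels [7 4 6 6]
  -> period-2 cycle (repeats step 4); tank 0 never drops to <=2
Tank 0 never reaches <=2 within 15 steps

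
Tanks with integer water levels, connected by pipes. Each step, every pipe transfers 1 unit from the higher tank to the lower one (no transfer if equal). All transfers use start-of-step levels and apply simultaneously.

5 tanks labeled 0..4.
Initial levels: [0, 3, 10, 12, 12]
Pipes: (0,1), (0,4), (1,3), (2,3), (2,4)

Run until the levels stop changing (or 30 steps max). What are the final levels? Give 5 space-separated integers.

Answer: 8 6 8 8 7

Derivation:
Step 1: flows [1->0,4->0,3->1,3->2,4->2] -> levels [2 3 12 10 10]
Step 2: flows [1->0,4->0,3->1,2->3,2->4] -> levels [4 3 10 10 10]
Step 3: flows [0->1,4->0,3->1,2=3,2=4] -> levels [4 5 10 9 9]
Step 4: flows [1->0,4->0,3->1,2->3,2->4] -> levels [6 5 8 9 9]
Step 5: flows [0->1,4->0,3->1,3->2,4->2] -> levels [6 7 10 7 7]
Step 6: flows [1->0,4->0,1=3,2->3,2->4] -> levels [8 6 8 8 7]
Step 7: flows [0->1,0->4,3->1,2=3,2->4] -> levels [6 8 7 7 9]
Step 8: flows [1->0,4->0,1->3,2=3,4->2] -> levels [8 6 8 8 7]
  -> period-2 cycle: step 8 state = step 6 state; never stabilizes
  -> state at step 30: (30-6) mod 2 = 0, same as step 6 -> [8 6 8 8 7]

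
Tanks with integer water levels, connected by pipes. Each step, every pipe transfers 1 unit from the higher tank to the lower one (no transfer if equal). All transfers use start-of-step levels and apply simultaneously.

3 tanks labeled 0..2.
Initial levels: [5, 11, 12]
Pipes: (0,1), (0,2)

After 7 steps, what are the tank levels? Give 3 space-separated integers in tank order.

Answer: 10 9 9

Derivation:
Step 1: flows [1->0,2->0] -> levels [7 10 11]
Step 2: flows [1->0,2->0] -> levels [9 9 10]
Step 3: flows [0=1,2->0] -> levels [10 9 9]
Step 4: flows [0->1,0->2] -> levels [8 10 10]
Step 5: flows [1->0,2->0] -> levels [10 9 9]
  -> period-2 cycle: step 5 state = step 3 state
  -> state at step 7: (7-3) mod 2 = 0, same as step 3 -> [10 9 9]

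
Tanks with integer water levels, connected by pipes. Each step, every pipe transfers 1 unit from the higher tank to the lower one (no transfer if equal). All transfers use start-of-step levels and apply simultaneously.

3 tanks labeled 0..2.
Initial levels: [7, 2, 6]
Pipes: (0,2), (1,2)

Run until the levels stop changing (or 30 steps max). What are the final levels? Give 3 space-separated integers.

Step 1: flows [0->2,2->1] -> levels [6 3 6]
Step 2: flows [0=2,2->1] -> levels [6 4 5]
Step 3: flows [0->2,2->1] -> levels [5 5 5]
Step 4: flows [0=2,1=2] -> levels [5 5 5]
  -> stable (no change)

Answer: 5 5 5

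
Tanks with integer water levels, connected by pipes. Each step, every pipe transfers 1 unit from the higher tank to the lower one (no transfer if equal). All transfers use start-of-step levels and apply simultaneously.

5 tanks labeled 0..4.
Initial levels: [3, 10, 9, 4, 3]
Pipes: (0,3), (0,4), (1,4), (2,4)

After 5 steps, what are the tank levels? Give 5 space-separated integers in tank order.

Step 1: flows [3->0,0=4,1->4,2->4] -> levels [4 9 8 3 5]
Step 2: flows [0->3,4->0,1->4,2->4] -> levels [4 8 7 4 6]
Step 3: flows [0=3,4->0,1->4,2->4] -> levels [5 7 6 4 7]
Step 4: flows [0->3,4->0,1=4,4->2] -> levels [5 7 7 5 5]
Step 5: flows [0=3,0=4,1->4,2->4] -> levels [5 6 6 5 7]

Answer: 5 6 6 5 7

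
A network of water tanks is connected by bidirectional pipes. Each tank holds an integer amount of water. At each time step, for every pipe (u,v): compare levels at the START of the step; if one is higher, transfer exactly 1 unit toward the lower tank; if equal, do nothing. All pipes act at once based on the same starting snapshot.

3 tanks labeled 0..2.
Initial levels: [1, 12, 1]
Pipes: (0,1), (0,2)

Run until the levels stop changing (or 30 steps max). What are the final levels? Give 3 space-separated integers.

Step 1: flows [1->0,0=2] -> levels [2 11 1]
Step 2: flows [1->0,0->2] -> levels [2 10 2]
Step 3: flows [1->0,0=2] -> levels [3 9 2]
Step 4: flows [1->0,0->2] -> levels [3 8 3]
Step 5: flows [1->0,0=2] -> levels [4 7 3]
Step 6: flows [1->0,0->2] -> levels [4 6 4]
Step 7: flows [1->0,0=2] -> levels [5 5 4]
Step 8: flows [0=1,0->2] -> levels [4 5 5]
Step 9: flows [1->0,2->0] -> levels [6 4 4]
Step 10: flows [0->1,0->2] -> levels [4 5 5]
  -> period-2 cycle: step 10 state = step 8 state; never stabilizes
  -> state at step 30: (30-8) mod 2 = 0, same as step 8 -> [4 5 5]

Answer: 4 5 5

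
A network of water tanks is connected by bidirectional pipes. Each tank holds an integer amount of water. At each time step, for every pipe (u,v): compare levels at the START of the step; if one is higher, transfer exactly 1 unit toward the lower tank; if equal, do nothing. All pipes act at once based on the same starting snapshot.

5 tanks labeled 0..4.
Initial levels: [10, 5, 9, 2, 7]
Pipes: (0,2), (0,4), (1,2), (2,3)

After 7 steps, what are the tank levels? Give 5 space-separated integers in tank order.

Answer: 6 6 8 5 8

Derivation:
Step 1: flows [0->2,0->4,2->1,2->3] -> levels [8 6 8 3 8]
Step 2: flows [0=2,0=4,2->1,2->3] -> levels [8 7 6 4 8]
Step 3: flows [0->2,0=4,1->2,2->3] -> levels [7 6 7 5 8]
Step 4: flows [0=2,4->0,2->1,2->3] -> levels [8 7 5 6 7]
Step 5: flows [0->2,0->4,1->2,3->2] -> levels [6 6 8 5 8]
Step 6: flows [2->0,4->0,2->1,2->3] -> levels [8 7 5 6 7]
  -> period-2 cycle: step 6 state = step 4 state
  -> state at step 7: (7-4) mod 2 = 1, same as step 5 -> [6 6 8 5 8]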